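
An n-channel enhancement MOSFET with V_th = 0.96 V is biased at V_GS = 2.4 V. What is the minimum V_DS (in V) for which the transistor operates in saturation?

V_DS,sat = 1.44 V

The boundary between triode and saturation is V_DS = V_GS − V_th = V_ov.
V_ov = 2.4 − 0.96 = 1.44 V.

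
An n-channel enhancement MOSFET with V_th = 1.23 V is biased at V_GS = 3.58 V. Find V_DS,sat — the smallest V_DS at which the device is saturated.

The boundary between triode and saturation is V_DS = V_GS − V_th = V_ov.
V_ov = 3.58 − 1.23 = 2.35 V.

V_DS,sat = 2.35 V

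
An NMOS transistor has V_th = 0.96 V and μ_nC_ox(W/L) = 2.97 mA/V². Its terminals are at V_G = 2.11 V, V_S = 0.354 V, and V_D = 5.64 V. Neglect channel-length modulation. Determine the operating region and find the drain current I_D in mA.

Saturation; I_D = 0.941 mA

V_GS = V_G − V_S = 2.11 − 0.354 = 1.76 V; V_DS = V_D − V_S = 5.64 − 0.354 = 5.29 V.
V_ov = V_GS − V_th = 1.76 − 0.96 = 0.796 V.
Since V_DS = 5.29 V ≥ V_ov = 0.796 V, the device is in saturation.
I_D = ½ k_n V_ov² = 0.5 × 2.97 × 0.796² = 0.941 mA.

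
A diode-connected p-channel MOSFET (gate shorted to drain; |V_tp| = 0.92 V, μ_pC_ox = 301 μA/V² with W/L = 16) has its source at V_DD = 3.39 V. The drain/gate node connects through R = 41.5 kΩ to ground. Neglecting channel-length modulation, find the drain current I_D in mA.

With gate tied to drain, V_SG = V_SD ≥ V_SG − |V_tp|, so the device is in saturation.
k_p = μ_pC_ox · (W/L) = 4.816 mA/V².
KCL at the drain: ½ k_p (V_SG − |V_tp|)² = (V_DD − V_SG)/R.
Let x = V_SG − 0.92. Then 99.9 x² + x − 2.47 = 0, giving x = 0.152 V (positive root), so V_SG = 1.07 V.
I_D = (V_DD − V_SG)/R = (3.39 − 1.07) / 41.5 = 0.0558 mA.

I_D = 0.0558 mA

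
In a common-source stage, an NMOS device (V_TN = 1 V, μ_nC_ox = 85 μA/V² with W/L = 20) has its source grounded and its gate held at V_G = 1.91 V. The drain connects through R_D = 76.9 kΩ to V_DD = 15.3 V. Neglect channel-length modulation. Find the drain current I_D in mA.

V_GS = V_G = 1.91 V, so V_ov = 1.91 − 1 = 0.91 V.
k_n = μ_nC_ox · (W/L) = 1.7 mA/V².
Assume saturation: I_D = ½ k_n V_ov² = 0.5 × 1.7 × 0.91² = 0.704 mA, giving V_DS = V_DD − I_D R_D = 15.3 − 0.704 × 76.9 = -38.8 V.
But -38.8 V < V_ov = 0.91 V, so the device is actually in triode.
In triode I_D = k_n[V_ov V_DS − ½ V_DS²] and I_D = (V_DD − V_DS)/R_D. Equating: 65.4 V_DS² − 120 V_DS + 15.3 = 0, giving V_DS = 0.138 V (the root below V_ov).
I_D = (15.3 − 0.138) / 76.9 = 0.197 mA.

I_D = 0.197 mA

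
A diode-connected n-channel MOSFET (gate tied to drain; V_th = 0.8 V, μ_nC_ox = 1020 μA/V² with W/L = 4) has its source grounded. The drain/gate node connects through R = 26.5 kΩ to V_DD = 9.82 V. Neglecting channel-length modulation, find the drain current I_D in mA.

With gate tied to drain, V_GS = V_DS ≥ V_GS − V_th, so the device is in saturation.
k_n = μ_nC_ox · (W/L) = 4.08 mA/V².
KCL at the drain: ½ k_n (V_GS − V_th)² = (V_DD − V_GS)/R.
Let x = V_GS − 0.8. Then 54.1 x² + x − 9.02 = 0, giving x = 0.399 V (positive root), so V_GS = 1.2 V.
I_D = (V_DD − V_GS)/R = (9.82 − 1.2) / 26.5 = 0.325 mA.

I_D = 0.325 mA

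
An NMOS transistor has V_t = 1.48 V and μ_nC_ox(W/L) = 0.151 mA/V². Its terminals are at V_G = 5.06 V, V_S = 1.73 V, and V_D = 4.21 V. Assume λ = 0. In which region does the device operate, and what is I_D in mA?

V_GS = V_G − V_S = 5.06 − 1.73 = 3.33 V; V_DS = V_D − V_S = 4.21 − 1.73 = 2.48 V.
V_ov = V_GS − V_t = 3.33 − 1.48 = 1.85 V.
Since V_DS = 2.48 V ≥ V_ov = 1.85 V, the device is in saturation.
I_D = ½ k_n V_ov² = 0.5 × 0.151 × 1.85² = 0.258 mA.

Saturation; I_D = 0.258 mA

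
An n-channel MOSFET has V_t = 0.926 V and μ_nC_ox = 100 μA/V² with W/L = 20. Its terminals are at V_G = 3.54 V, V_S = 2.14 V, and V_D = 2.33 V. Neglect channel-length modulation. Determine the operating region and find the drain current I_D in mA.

Triode; I_D = 0.144 mA

V_GS = V_G − V_S = 3.54 − 2.14 = 1.4 V; V_DS = V_D − V_S = 2.33 − 2.14 = 0.19 V.
k_n = μ_nC_ox · (W/L) = 2 mA/V².
V_ov = V_GS − V_t = 1.4 − 0.926 = 0.474 V.
Since V_DS = 0.19 V < V_ov = 0.474 V, the device is in the triode region.
I_D = k_n [V_ov · V_DS − ½ V_DS²] = 2 × [0.474 × 0.19 − 0.5 × 0.19²] = 0.144 mA.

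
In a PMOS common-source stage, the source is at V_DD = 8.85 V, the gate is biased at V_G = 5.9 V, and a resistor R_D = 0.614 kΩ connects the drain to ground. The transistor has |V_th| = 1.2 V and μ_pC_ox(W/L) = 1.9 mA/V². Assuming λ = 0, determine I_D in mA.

V_SG = V_DD − V_G = 8.85 − 5.9 = 2.95 V, so V_ov = 2.95 − 1.2 = 1.75 V.
Assume saturation: I_D = ½ k_p V_ov² = 0.5 × 1.9 × 1.75² = 2.91 mA, giving V_SD = V_DD − I_D R_D = 8.85 − 2.91 × 0.614 = 7.06 V.
V_SD = 7.06 V ≥ V_ov = 1.75 V, confirming saturation.

I_D = 2.91 mA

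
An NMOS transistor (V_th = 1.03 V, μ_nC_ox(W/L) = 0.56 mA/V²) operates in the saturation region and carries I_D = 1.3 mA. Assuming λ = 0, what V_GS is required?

V_GS = 3.18 V

In saturation I_D = ½ k_n (V_GS − V_th)², so V_GS − V_th = √(2 I_D / k_n) = √(2 × 1.3 / 0.56) = 2.15 V.
V_GS = 1.03 + 2.15 = 3.18 V.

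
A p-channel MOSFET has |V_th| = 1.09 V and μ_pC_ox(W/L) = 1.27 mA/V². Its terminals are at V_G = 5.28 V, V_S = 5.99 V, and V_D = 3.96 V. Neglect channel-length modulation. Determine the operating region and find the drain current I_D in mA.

V_SG = V_S − V_G = 5.99 − 5.28 = 0.71 V; V_SD = V_S − V_D = 5.99 − 3.96 = 2.03 V.
V_SG = 0.71 V < |V_th| = 1.09 V, so the transistor is in cutoff.

Cutoff; I_D = 0 mA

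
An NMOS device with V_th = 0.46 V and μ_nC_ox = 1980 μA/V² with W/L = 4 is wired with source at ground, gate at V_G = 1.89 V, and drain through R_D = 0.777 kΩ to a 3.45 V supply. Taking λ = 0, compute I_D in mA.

V_GS = V_G = 1.89 V, so V_ov = 1.89 − 0.46 = 1.43 V.
k_n = μ_nC_ox · (W/L) = 7.92 mA/V².
Assume saturation: I_D = ½ k_n V_ov² = 0.5 × 7.92 × 1.43² = 8.1 mA, giving V_DS = V_DD − I_D R_D = 3.45 − 8.1 × 0.777 = -2.84 V.
But -2.84 V < V_ov = 1.43 V, so the device is actually in triode.
In triode I_D = k_n[V_ov V_DS − ½ V_DS²] and I_D = (V_DD − V_DS)/R_D. Equating: 3.08 V_DS² − 9.8 V_DS + 3.45 = 0, giving V_DS = 0.403 V (the root below V_ov).
I_D = (3.45 − 0.403) / 0.777 = 3.92 mA.

I_D = 3.92 mA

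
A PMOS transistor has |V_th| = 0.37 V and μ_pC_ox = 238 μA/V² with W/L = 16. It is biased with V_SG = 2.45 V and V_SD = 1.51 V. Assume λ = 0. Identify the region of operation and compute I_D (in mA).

Triode; I_D = 7.62 mA

k_p = μ_pC_ox · (W/L) = 3.808 mA/V².
V_ov = V_SG − |V_th| = 2.45 − 0.37 = 2.08 V.
Since V_SD = 1.51 V < V_ov = 2.08 V, the device is in the triode region.
I_D = k_p [V_ov · V_SD − ½ V_SD²] = 3.808 × [2.08 × 1.51 − 0.5 × 1.51²] = 7.62 mA.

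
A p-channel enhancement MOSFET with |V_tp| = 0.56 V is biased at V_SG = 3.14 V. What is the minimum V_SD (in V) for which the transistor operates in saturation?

V_SD,sat = 2.58 V

The boundary between triode and saturation is V_SD = V_SG − |V_tp| = V_ov.
V_ov = 3.14 − 0.56 = 2.58 V.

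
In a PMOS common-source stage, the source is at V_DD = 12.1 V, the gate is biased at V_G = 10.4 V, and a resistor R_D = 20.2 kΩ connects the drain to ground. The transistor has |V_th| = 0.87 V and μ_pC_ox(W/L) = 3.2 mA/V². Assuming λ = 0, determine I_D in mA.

I_D = 0.586 mA

V_SG = V_DD − V_G = 12.1 − 10.4 = 1.7 V, so V_ov = 1.7 − 0.87 = 0.83 V.
Assume saturation: I_D = ½ k_p V_ov² = 0.5 × 3.2 × 0.83² = 1.1 mA, giving V_SD = V_DD − I_D R_D = 12.1 − 1.1 × 20.2 = -10.2 V.
But -10.2 V < V_ov = 0.83 V, so the device is actually in triode.
In triode I_D = k_p[V_ov V_SD − ½ V_SD²] and I_D = (V_DD − V_SD)/R_D. Equating: 32.3 V_SD² − 54.65 V_SD + 12.1 = 0, giving V_SD = 0.262 V (the root below V_ov).
I_D = (12.1 − 0.262) / 20.2 = 0.586 mA.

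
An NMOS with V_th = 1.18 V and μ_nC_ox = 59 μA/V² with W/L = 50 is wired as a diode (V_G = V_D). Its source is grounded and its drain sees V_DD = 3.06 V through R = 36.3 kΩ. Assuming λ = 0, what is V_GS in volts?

V_GS = 1.36 V

With gate tied to drain, V_GS = V_DS ≥ V_GS − V_th, so the device is in saturation.
k_n = μ_nC_ox · (W/L) = 2.95 mA/V².
KCL at the drain: ½ k_n (V_GS − V_th)² = (V_DD − V_GS)/R.
Let x = V_GS − 1.18. Then 53.5 x² + x − 1.88 = 0, giving x = 0.178 V (positive root), so V_GS = 1.36 V.
I_D = (V_DD − V_GS)/R = (3.06 − 1.36) / 36.3 = 0.0469 mA.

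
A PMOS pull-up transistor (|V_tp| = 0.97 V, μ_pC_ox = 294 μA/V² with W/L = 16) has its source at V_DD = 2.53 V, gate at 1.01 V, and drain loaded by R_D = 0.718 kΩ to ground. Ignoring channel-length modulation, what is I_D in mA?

I_D = 0.711 mA

V_SG = V_DD − V_G = 2.53 − 1.01 = 1.52 V, so V_ov = 1.52 − 0.97 = 0.55 V.
k_p = μ_pC_ox · (W/L) = 4.704 mA/V².
Assume saturation: I_D = ½ k_p V_ov² = 0.5 × 4.704 × 0.55² = 0.711 mA, giving V_SD = V_DD − I_D R_D = 2.53 − 0.711 × 0.718 = 2.02 V.
V_SD = 2.02 V ≥ V_ov = 0.55 V, confirming saturation.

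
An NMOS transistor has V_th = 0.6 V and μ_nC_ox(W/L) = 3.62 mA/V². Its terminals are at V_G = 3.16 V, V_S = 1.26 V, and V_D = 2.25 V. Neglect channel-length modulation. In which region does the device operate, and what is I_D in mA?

V_GS = V_G − V_S = 3.16 − 1.26 = 1.9 V; V_DS = V_D − V_S = 2.25 − 1.26 = 0.99 V.
V_ov = V_GS − V_th = 1.9 − 0.6 = 1.3 V.
Since V_DS = 0.99 V < V_ov = 1.3 V, the device is in the triode region.
I_D = k_n [V_ov · V_DS − ½ V_DS²] = 3.62 × [1.3 × 0.99 − 0.5 × 0.99²] = 2.88 mA.

Triode; I_D = 2.88 mA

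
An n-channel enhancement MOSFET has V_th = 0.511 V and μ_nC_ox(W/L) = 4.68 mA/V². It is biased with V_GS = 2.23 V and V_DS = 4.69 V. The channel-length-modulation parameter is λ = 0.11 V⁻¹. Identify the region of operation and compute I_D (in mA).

Saturation; I_D = 10.5 mA

V_ov = V_GS − V_th = 2.23 − 0.511 = 1.72 V.
Since V_DS = 4.69 V ≥ V_ov = 1.72 V, the device is in saturation.
I_D = ½ k_n V_ov² (1 + λ V_DS) = 0.5 × 4.68 × 1.72² × (1 + 0.11 × 4.69) = 10.5 mA.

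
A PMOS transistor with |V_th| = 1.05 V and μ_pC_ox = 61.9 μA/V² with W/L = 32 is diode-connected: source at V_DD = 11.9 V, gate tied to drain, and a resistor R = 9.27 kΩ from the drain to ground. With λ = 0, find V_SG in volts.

With gate tied to drain, V_SG = V_SD ≥ V_SG − |V_th|, so the device is in saturation.
k_p = μ_pC_ox · (W/L) = 1.981 mA/V².
KCL at the drain: ½ k_p (V_SG − |V_th|)² = (V_DD − V_SG)/R.
Let x = V_SG − 1.05. Then 9.18 x² + x − 10.85 = 0, giving x = 1.03 V (positive root), so V_SG = 2.08 V.
I_D = (V_DD − V_SG)/R = (11.9 − 2.08) / 9.27 = 1.06 mA.

V_SG = 2.08 V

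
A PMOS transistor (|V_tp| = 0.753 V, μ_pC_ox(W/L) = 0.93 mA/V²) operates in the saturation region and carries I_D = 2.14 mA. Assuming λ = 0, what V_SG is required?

V_SG = 2.90 V

In saturation I_D = ½ k_p (V_SG − |V_tp|)², so V_SG − |V_tp| = √(2 I_D / k_p) = √(2 × 2.14 / 0.93) = 2.15 V.
V_SG = 0.753 + 2.15 = 2.9 V.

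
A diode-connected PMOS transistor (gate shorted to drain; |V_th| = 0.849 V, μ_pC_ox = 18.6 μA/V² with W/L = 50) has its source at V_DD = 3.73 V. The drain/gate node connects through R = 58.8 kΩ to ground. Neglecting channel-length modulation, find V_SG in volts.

V_SG = 1.16 V

With gate tied to drain, V_SG = V_SD ≥ V_SG − |V_th|, so the device is in saturation.
k_p = μ_pC_ox · (W/L) = 0.93 mA/V².
KCL at the drain: ½ k_p (V_SG − |V_th|)² = (V_DD − V_SG)/R.
Let x = V_SG − 0.849. Then 27.3 x² + x − 2.881 = 0, giving x = 0.307 V (positive root), so V_SG = 1.16 V.
I_D = (V_DD − V_SG)/R = (3.73 − 1.16) / 58.8 = 0.0438 mA.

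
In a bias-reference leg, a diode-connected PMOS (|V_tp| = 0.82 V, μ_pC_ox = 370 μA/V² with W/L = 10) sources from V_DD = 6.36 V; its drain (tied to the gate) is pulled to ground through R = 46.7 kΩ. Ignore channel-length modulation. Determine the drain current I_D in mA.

With gate tied to drain, V_SG = V_SD ≥ V_SG − |V_tp|, so the device is in saturation.
k_p = μ_pC_ox · (W/L) = 3.7 mA/V².
KCL at the drain: ½ k_p (V_SG − |V_tp|)² = (V_DD − V_SG)/R.
Let x = V_SG − 0.82. Then 86.4 x² + x − 5.54 = 0, giving x = 0.248 V (positive root), so V_SG = 1.07 V.
I_D = (V_DD − V_SG)/R = (6.36 − 1.07) / 46.7 = 0.113 mA.

I_D = 0.113 mA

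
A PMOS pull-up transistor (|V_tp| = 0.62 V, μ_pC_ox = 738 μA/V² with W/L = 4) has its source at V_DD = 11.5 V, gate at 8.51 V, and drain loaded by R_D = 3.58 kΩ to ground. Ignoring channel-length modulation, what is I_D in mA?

I_D = 3.08 mA

V_SG = V_DD − V_G = 11.5 − 8.51 = 2.99 V, so V_ov = 2.99 − 0.62 = 2.37 V.
k_p = μ_pC_ox · (W/L) = 2.952 mA/V².
Assume saturation: I_D = ½ k_p V_ov² = 0.5 × 2.952 × 2.37² = 8.29 mA, giving V_SD = V_DD − I_D R_D = 11.5 − 8.29 × 3.58 = -18.2 V.
But -18.2 V < V_ov = 2.37 V, so the device is actually in triode.
In triode I_D = k_p[V_ov V_SD − ½ V_SD²] and I_D = (V_DD − V_SD)/R_D. Equating: 5.28 V_SD² − 26.05 V_SD + 11.5 = 0, giving V_SD = 0.49 V (the root below V_ov).
I_D = (11.5 − 0.49) / 3.58 = 3.08 mA.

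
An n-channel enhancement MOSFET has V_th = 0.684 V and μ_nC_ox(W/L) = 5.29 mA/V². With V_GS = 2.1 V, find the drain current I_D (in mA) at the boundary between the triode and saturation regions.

I_D = 5.30 mA

At the boundary V_DS = V_ov = V_GS − V_th = 2.1 − 0.684 = 1.42 V.
I_D = ½ k_n V_ov² = 0.5 × 5.29 × 1.42² = 5.3 mA.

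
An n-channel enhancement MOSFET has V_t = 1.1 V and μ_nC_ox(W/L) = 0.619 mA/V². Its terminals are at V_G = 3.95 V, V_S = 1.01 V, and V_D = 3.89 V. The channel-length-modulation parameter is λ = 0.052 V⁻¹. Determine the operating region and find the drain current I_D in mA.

Saturation; I_D = 1.20 mA

V_GS = V_G − V_S = 3.95 − 1.01 = 2.94 V; V_DS = V_D − V_S = 3.89 − 1.01 = 2.88 V.
V_ov = V_GS − V_t = 2.94 − 1.1 = 1.84 V.
Since V_DS = 2.88 V ≥ V_ov = 1.84 V, the device is in saturation.
I_D = ½ k_n V_ov² (1 + λ V_DS) = 0.5 × 0.619 × 1.84² × (1 + 0.052 × 2.88) = 1.2 mA.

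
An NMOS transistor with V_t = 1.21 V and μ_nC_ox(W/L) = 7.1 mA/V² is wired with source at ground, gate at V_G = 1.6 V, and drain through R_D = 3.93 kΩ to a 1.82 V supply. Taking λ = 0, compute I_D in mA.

I_D = 0.412 mA

V_GS = V_G = 1.6 V, so V_ov = 1.6 − 1.21 = 0.39 V.
Assume saturation: I_D = ½ k_n V_ov² = 0.5 × 7.1 × 0.39² = 0.54 mA, giving V_DS = V_DD − I_D R_D = 1.82 − 0.54 × 3.93 = -0.302 V.
But -0.302 V < V_ov = 0.39 V, so the device is actually in triode.
In triode I_D = k_n[V_ov V_DS − ½ V_DS²] and I_D = (V_DD − V_DS)/R_D. Equating: 14 V_DS² − 11.88 V_DS + 1.82 = 0, giving V_DS = 0.2 V (the root below V_ov).
I_D = (1.82 − 0.2) / 3.93 = 0.412 mA.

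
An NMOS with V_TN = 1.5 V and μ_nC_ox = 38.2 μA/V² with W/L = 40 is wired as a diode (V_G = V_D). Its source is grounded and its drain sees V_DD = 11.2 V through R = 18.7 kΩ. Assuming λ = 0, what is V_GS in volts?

With gate tied to drain, V_GS = V_DS ≥ V_GS − V_TN, so the device is in saturation.
k_n = μ_nC_ox · (W/L) = 1.528 mA/V².
KCL at the drain: ½ k_n (V_GS − V_TN)² = (V_DD − V_GS)/R.
Let x = V_GS − 1.5. Then 14.3 x² + x − 9.7 = 0, giving x = 0.79 V (positive root), so V_GS = 2.29 V.
I_D = (V_DD − V_GS)/R = (11.2 − 2.29) / 18.7 = 0.476 mA.

V_GS = 2.29 V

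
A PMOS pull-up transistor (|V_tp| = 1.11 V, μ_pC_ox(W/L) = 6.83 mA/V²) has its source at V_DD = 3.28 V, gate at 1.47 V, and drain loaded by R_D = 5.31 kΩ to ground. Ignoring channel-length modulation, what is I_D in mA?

V_SG = V_DD − V_G = 3.28 − 1.47 = 1.81 V, so V_ov = 1.81 − 1.11 = 0.7 V.
Assume saturation: I_D = ½ k_p V_ov² = 0.5 × 6.83 × 0.7² = 1.67 mA, giving V_SD = V_DD − I_D R_D = 3.28 − 1.67 × 5.31 = -5.61 V.
But -5.61 V < V_ov = 0.7 V, so the device is actually in triode.
In triode I_D = k_p[V_ov V_SD − ½ V_SD²] and I_D = (V_DD − V_SD)/R_D. Equating: 18.1 V_SD² − 26.39 V_SD + 3.28 = 0, giving V_SD = 0.137 V (the root below V_ov).
I_D = (3.28 − 0.137) / 5.31 = 0.592 mA.

I_D = 0.592 mA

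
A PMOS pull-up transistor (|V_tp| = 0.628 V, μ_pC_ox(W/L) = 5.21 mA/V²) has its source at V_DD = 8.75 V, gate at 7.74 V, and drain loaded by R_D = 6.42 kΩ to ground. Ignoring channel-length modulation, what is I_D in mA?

I_D = 0.380 mA

V_SG = V_DD − V_G = 8.75 − 7.74 = 1.01 V, so V_ov = 1.01 − 0.628 = 0.382 V.
Assume saturation: I_D = ½ k_p V_ov² = 0.5 × 5.21 × 0.382² = 0.38 mA, giving V_SD = V_DD − I_D R_D = 8.75 − 0.38 × 6.42 = 6.31 V.
V_SD = 6.31 V ≥ V_ov = 0.382 V, confirming saturation.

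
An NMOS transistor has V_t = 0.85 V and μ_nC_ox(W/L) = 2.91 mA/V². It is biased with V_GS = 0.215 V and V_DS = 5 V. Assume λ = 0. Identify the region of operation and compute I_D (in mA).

V_GS = 0.215 V < V_t = 0.85 V, so the transistor is in cutoff.

Cutoff; I_D = 0 mA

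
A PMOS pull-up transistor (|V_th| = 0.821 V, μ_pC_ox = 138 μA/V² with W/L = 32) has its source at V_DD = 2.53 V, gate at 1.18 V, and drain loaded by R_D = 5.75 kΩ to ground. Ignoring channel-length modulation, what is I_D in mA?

V_SG = V_DD − V_G = 2.53 − 1.18 = 1.35 V, so V_ov = 1.35 − 0.821 = 0.529 V.
k_p = μ_pC_ox · (W/L) = 4.416 mA/V².
Assume saturation: I_D = ½ k_p V_ov² = 0.5 × 4.416 × 0.529² = 0.618 mA, giving V_SD = V_DD − I_D R_D = 2.53 − 0.618 × 5.75 = -1.02 V.
But -1.02 V < V_ov = 0.529 V, so the device is actually in triode.
In triode I_D = k_p[V_ov V_SD − ½ V_SD²] and I_D = (V_DD − V_SD)/R_D. Equating: 12.7 V_SD² − 14.43 V_SD + 2.53 = 0, giving V_SD = 0.217 V (the root below V_ov).
I_D = (2.53 − 0.217) / 5.75 = 0.402 mA.

I_D = 0.402 mA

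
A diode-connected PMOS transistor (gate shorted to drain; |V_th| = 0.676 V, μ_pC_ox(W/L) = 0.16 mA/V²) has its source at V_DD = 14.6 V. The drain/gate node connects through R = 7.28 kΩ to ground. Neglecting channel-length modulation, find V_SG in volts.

V_SG = 4.78 V

With gate tied to drain, V_SG = V_SD ≥ V_SG − |V_th|, so the device is in saturation.
KCL at the drain: ½ k_p (V_SG − |V_th|)² = (V_DD − V_SG)/R.
Let x = V_SG − 0.676. Then 0.582 x² + x − 13.92 = 0, giving x = 4.11 V (positive root), so V_SG = 4.78 V.
I_D = (V_DD − V_SG)/R = (14.6 − 4.78) / 7.28 = 1.35 mA.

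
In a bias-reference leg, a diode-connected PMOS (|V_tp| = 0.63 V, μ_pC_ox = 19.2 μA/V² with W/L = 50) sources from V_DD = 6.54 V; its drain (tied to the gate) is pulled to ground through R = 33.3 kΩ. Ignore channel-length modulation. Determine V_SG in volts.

With gate tied to drain, V_SG = V_SD ≥ V_SG − |V_tp|, so the device is in saturation.
k_p = μ_pC_ox · (W/L) = 0.96 mA/V².
KCL at the drain: ½ k_p (V_SG − |V_tp|)² = (V_DD − V_SG)/R.
Let x = V_SG − 0.63. Then 16 x² + x − 5.91 = 0, giving x = 0.578 V (positive root), so V_SG = 1.21 V.
I_D = (V_DD − V_SG)/R = (6.54 − 1.21) / 33.3 = 0.16 mA.

V_SG = 1.21 V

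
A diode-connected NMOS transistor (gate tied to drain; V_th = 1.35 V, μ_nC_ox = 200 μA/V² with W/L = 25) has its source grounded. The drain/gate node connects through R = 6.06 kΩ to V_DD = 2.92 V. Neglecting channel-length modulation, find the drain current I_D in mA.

I_D = 0.211 mA

With gate tied to drain, V_GS = V_DS ≥ V_GS − V_th, so the device is in saturation.
k_n = μ_nC_ox · (W/L) = 5 mA/V².
KCL at the drain: ½ k_n (V_GS − V_th)² = (V_DD − V_GS)/R.
Let x = V_GS − 1.35. Then 15.1 x² + x − 1.57 = 0, giving x = 0.291 V (positive root), so V_GS = 1.64 V.
I_D = (V_DD − V_GS)/R = (2.92 − 1.64) / 6.06 = 0.211 mA.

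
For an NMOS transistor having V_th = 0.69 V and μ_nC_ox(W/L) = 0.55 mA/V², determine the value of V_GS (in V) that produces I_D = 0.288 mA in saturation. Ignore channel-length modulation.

In saturation I_D = ½ k_n (V_GS − V_th)², so V_GS − V_th = √(2 I_D / k_n) = √(2 × 0.288 / 0.55) = 1.02 V.
V_GS = 0.69 + 1.02 = 1.71 V.

V_GS = 1.71 V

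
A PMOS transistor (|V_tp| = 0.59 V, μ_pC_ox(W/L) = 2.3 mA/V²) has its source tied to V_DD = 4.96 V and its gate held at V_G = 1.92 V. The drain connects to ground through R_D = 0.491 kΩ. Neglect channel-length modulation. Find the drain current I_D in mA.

I_D = 6.42 mA

V_SG = V_DD − V_G = 4.96 − 1.92 = 3.04 V, so V_ov = 3.04 − 0.59 = 2.45 V.
Assume saturation: I_D = ½ k_p V_ov² = 0.5 × 2.3 × 2.45² = 6.9 mA, giving V_SD = V_DD − I_D R_D = 4.96 − 6.9 × 0.491 = 1.57 V.
But 1.57 V < V_ov = 2.45 V, so the device is actually in triode.
In triode I_D = k_p[V_ov V_SD − ½ V_SD²] and I_D = (V_DD − V_SD)/R_D. Equating: 0.565 V_SD² − 3.767 V_SD + 4.96 = 0, giving V_SD = 1.81 V (the root below V_ov).
I_D = (4.96 − 1.81) / 0.491 = 6.42 mA.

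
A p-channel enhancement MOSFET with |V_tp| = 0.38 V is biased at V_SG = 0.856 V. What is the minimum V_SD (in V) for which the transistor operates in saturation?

V_SD,sat = 0.476 V

The boundary between triode and saturation is V_SD = V_SG − |V_tp| = V_ov.
V_ov = 0.856 − 0.38 = 0.476 V.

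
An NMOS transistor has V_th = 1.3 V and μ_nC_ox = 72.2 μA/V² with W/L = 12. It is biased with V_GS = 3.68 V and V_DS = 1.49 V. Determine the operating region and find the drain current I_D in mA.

Triode; I_D = 2.11 mA

k_n = μ_nC_ox · (W/L) = 0.8664 mA/V².
V_ov = V_GS − V_th = 3.68 − 1.3 = 2.38 V.
Since V_DS = 1.49 V < V_ov = 2.38 V, the device is in the triode region.
I_D = k_n [V_ov · V_DS − ½ V_DS²] = 0.8664 × [2.38 × 1.49 − 0.5 × 1.49²] = 2.11 mA.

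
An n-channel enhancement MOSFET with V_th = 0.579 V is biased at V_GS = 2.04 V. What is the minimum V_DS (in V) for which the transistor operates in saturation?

The boundary between triode and saturation is V_DS = V_GS − V_th = V_ov.
V_ov = 2.04 − 0.579 = 1.46 V.

V_DS,sat = 1.46 V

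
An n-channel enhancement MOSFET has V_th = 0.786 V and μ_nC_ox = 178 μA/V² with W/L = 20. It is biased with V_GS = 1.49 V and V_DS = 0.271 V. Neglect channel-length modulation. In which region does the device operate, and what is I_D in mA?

k_n = μ_nC_ox · (W/L) = 3.56 mA/V².
V_ov = V_GS − V_th = 1.49 − 0.786 = 0.704 V.
Since V_DS = 0.271 V < V_ov = 0.704 V, the device is in the triode region.
I_D = k_n [V_ov · V_DS − ½ V_DS²] = 3.56 × [0.704 × 0.271 − 0.5 × 0.271²] = 0.548 mA.

Triode; I_D = 0.548 mA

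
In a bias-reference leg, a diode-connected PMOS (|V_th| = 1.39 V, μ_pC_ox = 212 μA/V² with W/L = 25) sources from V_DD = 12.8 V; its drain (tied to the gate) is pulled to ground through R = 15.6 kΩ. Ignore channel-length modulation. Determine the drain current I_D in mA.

I_D = 0.698 mA

With gate tied to drain, V_SG = V_SD ≥ V_SG − |V_th|, so the device is in saturation.
k_p = μ_pC_ox · (W/L) = 5.3 mA/V².
KCL at the drain: ½ k_p (V_SG − |V_th|)² = (V_DD − V_SG)/R.
Let x = V_SG − 1.39. Then 41.3 x² + x − 11.41 = 0, giving x = 0.513 V (positive root), so V_SG = 1.9 V.
I_D = (V_DD − V_SG)/R = (12.8 − 1.9) / 15.6 = 0.698 mA.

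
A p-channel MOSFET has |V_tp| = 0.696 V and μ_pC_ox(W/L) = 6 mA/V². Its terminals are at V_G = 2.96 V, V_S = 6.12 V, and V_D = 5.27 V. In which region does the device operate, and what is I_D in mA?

V_SG = V_S − V_G = 6.12 − 2.96 = 3.16 V; V_SD = V_S − V_D = 6.12 − 5.27 = 0.85 V.
V_ov = V_SG − |V_tp| = 3.16 − 0.696 = 2.46 V.
Since V_SD = 0.85 V < V_ov = 2.46 V, the device is in the triode region.
I_D = k_p [V_ov · V_SD − ½ V_SD²] = 6 × [2.46 × 0.85 − 0.5 × 0.85²] = 10.4 mA.

Triode; I_D = 10.4 mA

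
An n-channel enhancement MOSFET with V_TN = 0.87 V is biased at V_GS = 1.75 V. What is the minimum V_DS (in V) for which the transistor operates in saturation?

V_DS,sat = 0.880 V

The boundary between triode and saturation is V_DS = V_GS − V_TN = V_ov.
V_ov = 1.75 − 0.87 = 0.88 V.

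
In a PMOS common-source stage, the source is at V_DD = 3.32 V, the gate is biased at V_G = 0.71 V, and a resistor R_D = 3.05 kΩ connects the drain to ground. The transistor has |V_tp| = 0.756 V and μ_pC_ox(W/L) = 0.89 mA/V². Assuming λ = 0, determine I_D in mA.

I_D = 0.878 mA

V_SG = V_DD − V_G = 3.32 − 0.71 = 2.61 V, so V_ov = 2.61 − 0.756 = 1.85 V.
Assume saturation: I_D = ½ k_p V_ov² = 0.5 × 0.89 × 1.85² = 1.53 mA, giving V_SD = V_DD − I_D R_D = 3.32 − 1.53 × 3.05 = -1.35 V.
But -1.35 V < V_ov = 1.85 V, so the device is actually in triode.
In triode I_D = k_p[V_ov V_SD − ½ V_SD²] and I_D = (V_DD − V_SD)/R_D. Equating: 1.36 V_SD² − 6.033 V_SD + 3.32 = 0, giving V_SD = 0.643 V (the root below V_ov).
I_D = (3.32 − 0.643) / 3.05 = 0.878 mA.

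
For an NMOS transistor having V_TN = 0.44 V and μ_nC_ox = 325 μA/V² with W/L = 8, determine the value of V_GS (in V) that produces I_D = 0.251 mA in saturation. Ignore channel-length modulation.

V_GS = 0.879 V

k_n = μ_nC_ox · (W/L) = 2.6 mA/V².
In saturation I_D = ½ k_n (V_GS − V_TN)², so V_GS − V_TN = √(2 I_D / k_n) = √(2 × 0.251 / 2.6) = 0.439 V.
V_GS = 0.44 + 0.439 = 0.879 V.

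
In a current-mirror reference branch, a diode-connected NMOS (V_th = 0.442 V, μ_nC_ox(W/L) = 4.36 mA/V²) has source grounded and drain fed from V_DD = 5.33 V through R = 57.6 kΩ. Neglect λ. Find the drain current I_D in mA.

With gate tied to drain, V_GS = V_DS ≥ V_GS − V_th, so the device is in saturation.
KCL at the drain: ½ k_n (V_GS − V_th)² = (V_DD − V_GS)/R.
Let x = V_GS − 0.442. Then 126 x² + x − 4.888 = 0, giving x = 0.193 V (positive root), so V_GS = 0.635 V.
I_D = (V_DD − V_GS)/R = (5.33 − 0.635) / 57.6 = 0.0815 mA.

I_D = 0.0815 mA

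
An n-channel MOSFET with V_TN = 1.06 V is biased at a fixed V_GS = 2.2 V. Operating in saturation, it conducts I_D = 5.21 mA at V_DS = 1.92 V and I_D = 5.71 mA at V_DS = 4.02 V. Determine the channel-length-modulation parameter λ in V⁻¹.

With V_GS fixed, I_D ∝ (1 + λ V_DS) in saturation, so I_D2/I_D1 = (1 + λ V_DS2)/(1 + λ V_DS1).
5.71/5.21 = 1.096 = (1 + 4.02 λ)/(1 + 1.92 λ).
Solving: λ (I_D1 V_DS2 − I_D2 V_DS1) = I_D2 − I_D1, so λ = (5.71 − 5.21) / (5.21 × 4.02 − 5.71 × 1.92) = 0.5 / 9.98 = 0.0501 V⁻¹.

λ = 0.0501 V⁻¹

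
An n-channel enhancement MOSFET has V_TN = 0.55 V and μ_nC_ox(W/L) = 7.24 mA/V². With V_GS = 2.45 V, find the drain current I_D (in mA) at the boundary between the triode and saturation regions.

At the boundary V_DS = V_ov = V_GS − V_TN = 2.45 − 0.55 = 1.9 V.
I_D = ½ k_n V_ov² = 0.5 × 7.24 × 1.9² = 13.1 mA.

I_D = 13.1 mA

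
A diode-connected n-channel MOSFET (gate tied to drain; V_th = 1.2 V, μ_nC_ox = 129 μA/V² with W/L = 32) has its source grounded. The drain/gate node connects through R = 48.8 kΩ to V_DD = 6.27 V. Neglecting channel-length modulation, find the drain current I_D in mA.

I_D = 0.0994 mA

With gate tied to drain, V_GS = V_DS ≥ V_GS − V_th, so the device is in saturation.
k_n = μ_nC_ox · (W/L) = 4.128 mA/V².
KCL at the drain: ½ k_n (V_GS − V_th)² = (V_DD − V_GS)/R.
Let x = V_GS − 1.2. Then 101 x² + x − 5.07 = 0, giving x = 0.219 V (positive root), so V_GS = 1.42 V.
I_D = (V_DD − V_GS)/R = (6.27 − 1.42) / 48.8 = 0.0994 mA.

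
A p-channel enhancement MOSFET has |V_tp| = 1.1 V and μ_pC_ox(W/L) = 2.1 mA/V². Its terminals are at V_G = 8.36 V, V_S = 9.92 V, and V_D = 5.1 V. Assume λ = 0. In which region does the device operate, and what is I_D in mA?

V_SG = V_S − V_G = 9.92 − 8.36 = 1.56 V; V_SD = V_S − V_D = 9.92 − 5.1 = 4.82 V.
V_ov = V_SG − |V_tp| = 1.56 − 1.1 = 0.46 V.
Since V_SD = 4.82 V ≥ V_ov = 0.46 V, the device is in saturation.
I_D = ½ k_p V_ov² = 0.5 × 2.1 × 0.46² = 0.222 mA.

Saturation; I_D = 0.222 mA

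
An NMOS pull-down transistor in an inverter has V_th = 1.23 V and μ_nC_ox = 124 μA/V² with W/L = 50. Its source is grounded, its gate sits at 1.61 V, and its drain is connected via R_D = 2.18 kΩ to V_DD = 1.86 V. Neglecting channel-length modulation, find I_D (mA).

V_GS = V_G = 1.61 V, so V_ov = 1.61 − 1.23 = 0.38 V.
k_n = μ_nC_ox · (W/L) = 6.2 mA/V².
Assume saturation: I_D = ½ k_n V_ov² = 0.5 × 6.2 × 0.38² = 0.448 mA, giving V_DS = V_DD − I_D R_D = 1.86 − 0.448 × 2.18 = 0.884 V.
V_DS = 0.884 V ≥ V_ov = 0.38 V, confirming saturation.

I_D = 0.448 mA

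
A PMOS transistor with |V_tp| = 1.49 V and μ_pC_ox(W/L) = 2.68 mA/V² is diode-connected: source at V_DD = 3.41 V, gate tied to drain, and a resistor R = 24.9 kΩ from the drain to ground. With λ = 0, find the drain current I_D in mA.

I_D = 0.0681 mA

With gate tied to drain, V_SG = V_SD ≥ V_SG − |V_tp|, so the device is in saturation.
KCL at the drain: ½ k_p (V_SG − |V_tp|)² = (V_DD − V_SG)/R.
Let x = V_SG − 1.49. Then 33.4 x² + x − 1.92 = 0, giving x = 0.225 V (positive root), so V_SG = 1.72 V.
I_D = (V_DD − V_SG)/R = (3.41 − 1.72) / 24.9 = 0.0681 mA.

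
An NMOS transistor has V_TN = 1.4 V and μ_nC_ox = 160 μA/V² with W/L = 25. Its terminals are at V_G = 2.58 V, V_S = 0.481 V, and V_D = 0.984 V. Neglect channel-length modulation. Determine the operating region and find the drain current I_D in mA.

Triode; I_D = 0.900 mA

V_GS = V_G − V_S = 2.58 − 0.481 = 2.1 V; V_DS = V_D − V_S = 0.984 − 0.481 = 0.503 V.
k_n = μ_nC_ox · (W/L) = 4 mA/V².
V_ov = V_GS − V_TN = 2.1 − 1.4 = 0.699 V.
Since V_DS = 0.503 V < V_ov = 0.699 V, the device is in the triode region.
I_D = k_n [V_ov · V_DS − ½ V_DS²] = 4 × [0.699 × 0.503 − 0.5 × 0.503²] = 0.9 mA.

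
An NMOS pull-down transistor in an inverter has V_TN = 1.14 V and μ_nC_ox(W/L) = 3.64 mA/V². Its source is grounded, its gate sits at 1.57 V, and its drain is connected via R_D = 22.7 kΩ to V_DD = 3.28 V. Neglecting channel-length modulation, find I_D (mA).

I_D = 0.140 mA

V_GS = V_G = 1.57 V, so V_ov = 1.57 − 1.14 = 0.43 V.
Assume saturation: I_D = ½ k_n V_ov² = 0.5 × 3.64 × 0.43² = 0.337 mA, giving V_DS = V_DD − I_D R_D = 3.28 − 0.337 × 22.7 = -4.36 V.
But -4.36 V < V_ov = 0.43 V, so the device is actually in triode.
In triode I_D = k_n[V_ov V_DS − ½ V_DS²] and I_D = (V_DD − V_DS)/R_D. Equating: 41.3 V_DS² − 36.53 V_DS + 3.28 = 0, giving V_DS = 0.101 V (the root below V_ov).
I_D = (3.28 − 0.101) / 22.7 = 0.14 mA.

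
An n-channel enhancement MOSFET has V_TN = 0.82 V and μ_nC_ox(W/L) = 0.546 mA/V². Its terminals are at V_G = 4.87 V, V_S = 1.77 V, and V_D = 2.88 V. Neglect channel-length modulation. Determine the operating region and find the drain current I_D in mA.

Triode; I_D = 1.05 mA

V_GS = V_G − V_S = 4.87 − 1.77 = 3.1 V; V_DS = V_D − V_S = 2.88 − 1.77 = 1.11 V.
V_ov = V_GS − V_TN = 3.1 − 0.82 = 2.28 V.
Since V_DS = 1.11 V < V_ov = 2.28 V, the device is in the triode region.
I_D = k_n [V_ov · V_DS − ½ V_DS²] = 0.546 × [2.28 × 1.11 − 0.5 × 1.11²] = 1.05 mA.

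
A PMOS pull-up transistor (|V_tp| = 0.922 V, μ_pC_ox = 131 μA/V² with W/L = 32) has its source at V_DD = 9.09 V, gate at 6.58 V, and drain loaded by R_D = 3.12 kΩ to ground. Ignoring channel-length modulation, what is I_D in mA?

I_D = 2.76 mA

V_SG = V_DD − V_G = 9.09 − 6.58 = 2.51 V, so V_ov = 2.51 − 0.922 = 1.59 V.
k_p = μ_pC_ox · (W/L) = 4.192 mA/V².
Assume saturation: I_D = ½ k_p V_ov² = 0.5 × 4.192 × 1.59² = 5.29 mA, giving V_SD = V_DD − I_D R_D = 9.09 − 5.29 × 3.12 = -7.4 V.
But -7.4 V < V_ov = 1.59 V, so the device is actually in triode.
In triode I_D = k_p[V_ov V_SD − ½ V_SD²] and I_D = (V_DD − V_SD)/R_D. Equating: 6.54 V_SD² − 21.77 V_SD + 9.09 = 0, giving V_SD = 0.49 V (the root below V_ov).
I_D = (9.09 − 0.49) / 3.12 = 2.76 mA.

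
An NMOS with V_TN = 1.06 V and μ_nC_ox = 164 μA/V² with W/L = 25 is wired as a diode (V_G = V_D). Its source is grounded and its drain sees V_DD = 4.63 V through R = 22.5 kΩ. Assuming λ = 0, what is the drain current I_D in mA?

I_D = 0.147 mA

With gate tied to drain, V_GS = V_DS ≥ V_GS − V_TN, so the device is in saturation.
k_n = μ_nC_ox · (W/L) = 4.1 mA/V².
KCL at the drain: ½ k_n (V_GS − V_TN)² = (V_DD − V_GS)/R.
Let x = V_GS − 1.06. Then 46.1 x² + x − 3.57 = 0, giving x = 0.268 V (positive root), so V_GS = 1.33 V.
I_D = (V_DD − V_GS)/R = (4.63 − 1.33) / 22.5 = 0.147 mA.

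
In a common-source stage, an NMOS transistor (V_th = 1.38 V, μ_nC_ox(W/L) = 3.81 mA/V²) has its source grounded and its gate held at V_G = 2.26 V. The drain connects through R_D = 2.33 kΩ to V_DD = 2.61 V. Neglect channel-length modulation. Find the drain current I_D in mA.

V_GS = V_G = 2.26 V, so V_ov = 2.26 − 1.38 = 0.88 V.
Assume saturation: I_D = ½ k_n V_ov² = 0.5 × 3.81 × 0.88² = 1.48 mA, giving V_DS = V_DD − I_D R_D = 2.61 − 1.48 × 2.33 = -0.827 V.
But -0.827 V < V_ov = 0.88 V, so the device is actually in triode.
In triode I_D = k_n[V_ov V_DS − ½ V_DS²] and I_D = (V_DD − V_DS)/R_D. Equating: 4.44 V_DS² − 8.812 V_DS + 2.61 = 0, giving V_DS = 0.362 V (the root below V_ov).
I_D = (2.61 − 0.362) / 2.33 = 0.965 mA.

I_D = 0.965 mA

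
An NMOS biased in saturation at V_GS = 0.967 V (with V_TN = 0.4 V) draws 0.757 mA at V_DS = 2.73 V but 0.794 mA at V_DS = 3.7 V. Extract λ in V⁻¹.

With V_GS fixed, I_D ∝ (1 + λ V_DS) in saturation, so I_D2/I_D1 = (1 + λ V_DS2)/(1 + λ V_DS1).
0.794/0.757 = 1.049 = (1 + 3.7 λ)/(1 + 2.73 λ).
Solving: λ (I_D1 V_DS2 − I_D2 V_DS1) = I_D2 − I_D1, so λ = (0.794 − 0.757) / (0.757 × 3.7 − 0.794 × 2.73) = 0.037 / 0.633 = 0.0584 V⁻¹.

λ = 0.0584 V⁻¹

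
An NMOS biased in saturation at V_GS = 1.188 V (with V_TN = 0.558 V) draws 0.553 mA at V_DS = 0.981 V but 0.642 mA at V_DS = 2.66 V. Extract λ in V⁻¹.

λ = 0.106 V⁻¹

With V_GS fixed, I_D ∝ (1 + λ V_DS) in saturation, so I_D2/I_D1 = (1 + λ V_DS2)/(1 + λ V_DS1).
0.642/0.553 = 1.161 = (1 + 2.66 λ)/(1 + 0.981 λ).
Solving: λ (I_D1 V_DS2 − I_D2 V_DS1) = I_D2 − I_D1, so λ = (0.642 − 0.553) / (0.553 × 2.66 − 0.642 × 0.981) = 0.089 / 0.841 = 0.106 V⁻¹.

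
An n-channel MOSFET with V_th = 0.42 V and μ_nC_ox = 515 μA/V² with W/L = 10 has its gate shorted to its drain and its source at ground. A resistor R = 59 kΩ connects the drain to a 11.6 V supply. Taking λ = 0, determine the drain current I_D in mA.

I_D = 0.185 mA

With gate tied to drain, V_GS = V_DS ≥ V_GS − V_th, so the device is in saturation.
k_n = μ_nC_ox · (W/L) = 5.15 mA/V².
KCL at the drain: ½ k_n (V_GS − V_th)² = (V_DD − V_GS)/R.
Let x = V_GS − 0.42. Then 152 x² + x − 11.18 = 0, giving x = 0.268 V (positive root), so V_GS = 0.688 V.
I_D = (V_DD − V_GS)/R = (11.6 − 0.688) / 59 = 0.185 mA.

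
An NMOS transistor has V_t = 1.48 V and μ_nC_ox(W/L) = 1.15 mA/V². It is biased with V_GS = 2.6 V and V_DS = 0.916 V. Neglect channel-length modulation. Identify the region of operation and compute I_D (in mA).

Triode; I_D = 0.697 mA

V_ov = V_GS − V_t = 2.6 − 1.48 = 1.12 V.
Since V_DS = 0.916 V < V_ov = 1.12 V, the device is in the triode region.
I_D = k_n [V_ov · V_DS − ½ V_DS²] = 1.15 × [1.12 × 0.916 − 0.5 × 0.916²] = 0.697 mA.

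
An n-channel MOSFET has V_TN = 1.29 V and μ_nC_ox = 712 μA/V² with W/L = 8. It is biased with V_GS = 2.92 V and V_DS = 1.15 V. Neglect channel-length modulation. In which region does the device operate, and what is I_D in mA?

k_n = μ_nC_ox · (W/L) = 5.696 mA/V².
V_ov = V_GS − V_TN = 2.92 − 1.29 = 1.63 V.
Since V_DS = 1.15 V < V_ov = 1.63 V, the device is in the triode region.
I_D = k_n [V_ov · V_DS − ½ V_DS²] = 5.696 × [1.63 × 1.15 − 0.5 × 1.15²] = 6.91 mA.

Triode; I_D = 6.91 mA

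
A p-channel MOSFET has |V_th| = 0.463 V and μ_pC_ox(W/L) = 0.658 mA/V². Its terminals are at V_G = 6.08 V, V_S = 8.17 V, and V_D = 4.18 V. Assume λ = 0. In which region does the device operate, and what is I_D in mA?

Saturation; I_D = 0.871 mA

V_SG = V_S − V_G = 8.17 − 6.08 = 2.09 V; V_SD = V_S − V_D = 8.17 − 4.18 = 3.99 V.
V_ov = V_SG − |V_th| = 2.09 − 0.463 = 1.63 V.
Since V_SD = 3.99 V ≥ V_ov = 1.63 V, the device is in saturation.
I_D = ½ k_p V_ov² = 0.5 × 0.658 × 1.63² = 0.871 mA.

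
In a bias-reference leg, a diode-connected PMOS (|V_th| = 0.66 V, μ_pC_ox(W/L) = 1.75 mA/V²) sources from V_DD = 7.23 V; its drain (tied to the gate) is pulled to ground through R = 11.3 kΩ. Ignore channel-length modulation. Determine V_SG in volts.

V_SG = 1.43 V

With gate tied to drain, V_SG = V_SD ≥ V_SG − |V_th|, so the device is in saturation.
KCL at the drain: ½ k_p (V_SG − |V_th|)² = (V_DD − V_SG)/R.
Let x = V_SG − 0.66. Then 9.89 x² + x − 6.57 = 0, giving x = 0.766 V (positive root), so V_SG = 1.43 V.
I_D = (V_DD − V_SG)/R = (7.23 − 1.43) / 11.3 = 0.514 mA.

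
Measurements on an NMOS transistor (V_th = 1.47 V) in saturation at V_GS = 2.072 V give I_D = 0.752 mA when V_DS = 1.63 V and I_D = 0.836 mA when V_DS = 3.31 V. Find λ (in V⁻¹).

λ = 0.0746 V⁻¹

With V_GS fixed, I_D ∝ (1 + λ V_DS) in saturation, so I_D2/I_D1 = (1 + λ V_DS2)/(1 + λ V_DS1).
0.836/0.752 = 1.112 = (1 + 3.31 λ)/(1 + 1.63 λ).
Solving: λ (I_D1 V_DS2 − I_D2 V_DS1) = I_D2 − I_D1, so λ = (0.836 − 0.752) / (0.752 × 3.31 − 0.836 × 1.63) = 0.084 / 1.13 = 0.0746 V⁻¹.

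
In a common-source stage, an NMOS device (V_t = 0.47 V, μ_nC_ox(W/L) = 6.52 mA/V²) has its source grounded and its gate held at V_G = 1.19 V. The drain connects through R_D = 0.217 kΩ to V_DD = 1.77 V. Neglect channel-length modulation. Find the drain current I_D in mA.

V_GS = V_G = 1.19 V, so V_ov = 1.19 − 0.47 = 0.72 V.
Assume saturation: I_D = ½ k_n V_ov² = 0.5 × 6.52 × 0.72² = 1.69 mA, giving V_DS = V_DD − I_D R_D = 1.77 − 1.69 × 0.217 = 1.4 V.
V_DS = 1.4 V ≥ V_ov = 0.72 V, confirming saturation.

I_D = 1.69 mA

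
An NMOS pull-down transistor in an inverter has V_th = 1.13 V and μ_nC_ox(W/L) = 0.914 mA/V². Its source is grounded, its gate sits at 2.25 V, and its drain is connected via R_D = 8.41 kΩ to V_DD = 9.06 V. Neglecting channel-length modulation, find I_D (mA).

I_D = 0.573 mA

V_GS = V_G = 2.25 V, so V_ov = 2.25 − 1.13 = 1.12 V.
Assume saturation: I_D = ½ k_n V_ov² = 0.5 × 0.914 × 1.12² = 0.573 mA, giving V_DS = V_DD − I_D R_D = 9.06 − 0.573 × 8.41 = 4.24 V.
V_DS = 4.24 V ≥ V_ov = 1.12 V, confirming saturation.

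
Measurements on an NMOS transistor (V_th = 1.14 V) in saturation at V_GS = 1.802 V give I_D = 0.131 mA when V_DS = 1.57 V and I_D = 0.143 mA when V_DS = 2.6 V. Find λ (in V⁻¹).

λ = 0.103 V⁻¹

With V_GS fixed, I_D ∝ (1 + λ V_DS) in saturation, so I_D2/I_D1 = (1 + λ V_DS2)/(1 + λ V_DS1).
0.143/0.131 = 1.092 = (1 + 2.6 λ)/(1 + 1.57 λ).
Solving: λ (I_D1 V_DS2 − I_D2 V_DS1) = I_D2 − I_D1, so λ = (0.143 − 0.131) / (0.131 × 2.6 − 0.143 × 1.57) = 0.012 / 0.116 = 0.103 V⁻¹.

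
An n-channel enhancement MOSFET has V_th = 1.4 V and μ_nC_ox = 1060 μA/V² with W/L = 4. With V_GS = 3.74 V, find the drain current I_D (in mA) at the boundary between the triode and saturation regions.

I_D = 11.6 mA

At the boundary V_DS = V_ov = V_GS − V_th = 3.74 − 1.4 = 2.34 V.
k_n = μ_nC_ox · (W/L) = 4.24 mA/V².
I_D = ½ k_n V_ov² = 0.5 × 4.24 × 2.34² = 11.6 mA.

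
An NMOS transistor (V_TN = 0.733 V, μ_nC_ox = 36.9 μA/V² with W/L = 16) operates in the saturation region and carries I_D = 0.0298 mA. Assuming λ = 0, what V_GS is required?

k_n = μ_nC_ox · (W/L) = 0.5904 mA/V².
In saturation I_D = ½ k_n (V_GS − V_TN)², so V_GS − V_TN = √(2 I_D / k_n) = √(2 × 0.0298 / 0.5904) = 0.318 V.
V_GS = 0.733 + 0.318 = 1.05 V.

V_GS = 1.05 V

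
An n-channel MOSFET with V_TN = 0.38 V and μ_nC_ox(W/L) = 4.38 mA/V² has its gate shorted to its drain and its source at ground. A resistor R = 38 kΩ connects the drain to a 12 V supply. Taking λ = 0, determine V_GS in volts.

V_GS = 0.748 V

With gate tied to drain, V_GS = V_DS ≥ V_GS − V_TN, so the device is in saturation.
KCL at the drain: ½ k_n (V_GS − V_TN)² = (V_DD − V_GS)/R.
Let x = V_GS − 0.38. Then 83.2 x² + x − 11.62 = 0, giving x = 0.368 V (positive root), so V_GS = 0.748 V.
I_D = (V_DD − V_GS)/R = (12 − 0.748) / 38 = 0.296 mA.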